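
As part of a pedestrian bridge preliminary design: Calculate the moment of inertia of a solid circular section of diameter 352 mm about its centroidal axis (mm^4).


r = d / 2 = 352 / 2 = 176.0 mm
I = pi * r^4 / 4 = pi * 176.0^4 / 4
= 753599414.95 mm^4

753599414.95 mm^4


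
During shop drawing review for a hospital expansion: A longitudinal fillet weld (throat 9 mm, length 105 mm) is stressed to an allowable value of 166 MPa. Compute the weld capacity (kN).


Strength = throat * length * allowable stress
= 9 * 105 * 166 N
= 156870 N
= 156.87 kN

156.87 kN


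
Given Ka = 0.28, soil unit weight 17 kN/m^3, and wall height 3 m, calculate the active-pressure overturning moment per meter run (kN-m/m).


Pa = 0.5 * Ka * gamma * H^2
= 0.5 * 0.28 * 17 * 3^2
= 21.42 kN/m
Arm = H / 3 = 3 / 3 = 1.0 m
Mo = Pa * arm = Pa * H / 3 = 21.42 * 3 / 3 = 21.42 kN-m/m

21.42 kN-m/m


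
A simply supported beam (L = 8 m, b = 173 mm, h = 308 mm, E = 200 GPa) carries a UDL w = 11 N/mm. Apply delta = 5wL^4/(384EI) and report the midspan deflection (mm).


I = 173 * 308^3 / 12 = 421227781.33 mm^4
L = 8000.0 mm, w = 11 N/mm, E = 200000.0 MPa
delta = 5 * w * L^4 / (384 * E * I)
= 5 * 11 * 8000.0^4 / (384 * 200000.0 * 421227781.33)
= 6.9638 mm

6.9638 mm


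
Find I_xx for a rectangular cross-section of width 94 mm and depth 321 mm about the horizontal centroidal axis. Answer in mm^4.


I = b * h^3 / 12
= 94 * 321^3 / 12
= 94 * 33076161 / 12
= 259096594.5 mm^4

259096594.5 mm^4


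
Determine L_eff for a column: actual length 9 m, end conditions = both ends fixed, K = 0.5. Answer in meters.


L_eff = K * L
= 0.5 * 9
= 4.5 m

4.5 m


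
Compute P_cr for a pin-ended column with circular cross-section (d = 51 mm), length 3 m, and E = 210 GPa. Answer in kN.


I = pi * d^4 / 64 = 332086.03 mm^4
L = 3000.0 mm
P_cr = pi^2 * E * I / L^2
= 9.8696 * 210000.0 * 332086.03 / 3000.0^2
= 76476.35 N = 76.4763 kN

76.4763 kN


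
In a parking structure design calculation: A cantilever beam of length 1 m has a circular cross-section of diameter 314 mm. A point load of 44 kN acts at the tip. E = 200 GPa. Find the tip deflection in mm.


I = pi * d^4 / 64 = pi * 314^4 / 64 = 477186876.19 mm^4
L = 1000.0 mm, P = 44000.0 N, E = 200000.0 MPa
delta = P * L^3 / (3 * E * I)
= 44000.0 * 1000.0^3 / (3 * 200000.0 * 477186876.19)
= 0.1537 mm

0.1537 mm


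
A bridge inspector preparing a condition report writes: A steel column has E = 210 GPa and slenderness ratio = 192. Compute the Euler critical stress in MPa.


sigma_cr = pi^2 * E / lambda^2
= 9.8696 * 210000.0 / 192^2
= 9.8696 * 210000.0 / 36864
= 56.2233 MPa

56.2233 MPa


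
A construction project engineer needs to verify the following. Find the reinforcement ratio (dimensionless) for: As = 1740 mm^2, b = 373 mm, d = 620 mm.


rho = As / (b * d)
= 1740 / (373 * 620)
= 1740 / 231260
= 0.007524 (dimensionless)

0.007524 (dimensionless)


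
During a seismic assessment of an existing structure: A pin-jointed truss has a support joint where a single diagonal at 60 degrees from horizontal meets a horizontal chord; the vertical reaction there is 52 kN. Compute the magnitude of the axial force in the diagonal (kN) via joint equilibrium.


At the joint, only the diagonal has a vertical component, so vertical equilibrium gives:
F * sin(60) = 52
F = 52 / sin(60)
= 52 / 0.866025
= 60.04 kN

60.04 kN


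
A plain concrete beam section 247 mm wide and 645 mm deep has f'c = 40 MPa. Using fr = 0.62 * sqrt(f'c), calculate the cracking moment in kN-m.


fr = 0.62 * sqrt(40) = 0.62 * 6.3246 = 3.9212 MPa
I = 247 * 645^3 / 12 = 5523251906.25 mm^4
y_t = 322.5 mm
M_cr = fr * I / y_t = 3.9212 * 5523251906.25 / 322.5 N-mm
= 67.1563 kN-m

67.1563 kN-m


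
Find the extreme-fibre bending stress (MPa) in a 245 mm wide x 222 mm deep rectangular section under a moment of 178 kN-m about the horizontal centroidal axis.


I = b * h^3 / 12 = 245 * 222^3 / 12 = 223379730.0 mm^4
y = h / 2 = 222 / 2 = 111.0 mm
M = 178 kN-m = 178000000.0 N-mm
sigma = M * y / I = 178000000.0 * 111.0 / 223379730.0
= 88.45 MPa

88.45 MPa


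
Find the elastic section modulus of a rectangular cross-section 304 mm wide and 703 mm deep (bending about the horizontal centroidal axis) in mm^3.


S = b * h^2 / 6
= 304 * 703^2 / 6
= 304 * 494209 / 6
= 25039922.67 mm^3

25039922.67 mm^3


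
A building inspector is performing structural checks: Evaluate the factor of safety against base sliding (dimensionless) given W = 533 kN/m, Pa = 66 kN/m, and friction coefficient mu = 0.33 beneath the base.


Resisting force = mu * W = 0.33 * 533 = 175.89 kN/m
FOS = Resisting / Driving = 175.89 / 66
= 2.665 (dimensionless)

2.665 (dimensionless)


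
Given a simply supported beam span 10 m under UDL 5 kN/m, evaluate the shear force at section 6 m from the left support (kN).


R_A = w * L / 2 = 5 * 10 / 2 = 25.0 kN
V(x) = R_A - w * x = 25.0 - 5 * 6
= -5.0 kN

-5.0 kN


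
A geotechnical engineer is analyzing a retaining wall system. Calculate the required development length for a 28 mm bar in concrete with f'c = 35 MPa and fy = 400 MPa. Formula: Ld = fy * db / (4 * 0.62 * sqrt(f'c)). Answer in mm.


Ld = (fy * db) / (4 * 0.62 * sqrt(f'c))
= (400 * 28) / (4 * 0.62 * sqrt(35))
= 11200 / 14.6719
= 763.37 mm

763.37 mm


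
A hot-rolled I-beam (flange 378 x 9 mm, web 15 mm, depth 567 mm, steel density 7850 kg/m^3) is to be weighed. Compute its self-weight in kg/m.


A_flanges = 2 * 378 * 9 = 6804 mm^2
A_web = (567 - 2 * 9) * 15 = 8235 mm^2
A_total = 6804 + 8235 = 15039 mm^2 = 0.015039 m^2
Weight = rho * A = 7850 * 0.015039 = 118.0562 kg/m

118.0562 kg/m


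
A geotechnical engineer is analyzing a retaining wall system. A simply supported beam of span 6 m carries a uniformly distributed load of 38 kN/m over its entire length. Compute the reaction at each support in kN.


Total load = w * L = 38 * 6 = 228 kN
By symmetry, each reaction R = total / 2 = 228 / 2 = 114.0 kN

114.0 kN


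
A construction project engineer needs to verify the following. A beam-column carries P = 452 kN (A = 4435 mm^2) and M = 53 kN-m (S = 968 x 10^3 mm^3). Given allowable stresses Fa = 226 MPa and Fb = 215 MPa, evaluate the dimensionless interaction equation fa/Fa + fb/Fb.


f_a = P / A = 452000.0 / 4435 = 101.9166 MPa
f_b = M / S = 53000000.0 / 968000.0 = 54.7521 MPa
Ratio = f_a / Fa + f_b / Fb
= 101.9166 / 226 + 54.7521 / 215
= 0.7056 (dimensionless)

0.7056 (dimensionless)


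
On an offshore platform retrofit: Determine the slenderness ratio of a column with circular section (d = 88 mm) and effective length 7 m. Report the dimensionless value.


Radius of gyration r = d / 4 = 88 / 4 = 22.0 mm
L_eff = 7000.0 mm
Slenderness ratio = L / r = 7000.0 / 22.0 = 318.18 (dimensionless)

318.18 (dimensionless)


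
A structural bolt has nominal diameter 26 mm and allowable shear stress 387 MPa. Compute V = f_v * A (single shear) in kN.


A = pi * d^2 / 4 = pi * 26^2 / 4 = 530.9292 mm^2
V = f_v * A / 1000 = 387 * 530.9292 / 1000
= 205.4696 kN

205.4696 kN


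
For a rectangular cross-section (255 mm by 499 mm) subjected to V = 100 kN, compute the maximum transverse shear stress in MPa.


A = b * h = 255 * 499 = 127245 mm^2
V = 100 kN = 100000.0 N
tau_max = 1.5 * V / A = 1.5 * 100000.0 / 127245
= 1.1788 MPa

1.1788 MPa


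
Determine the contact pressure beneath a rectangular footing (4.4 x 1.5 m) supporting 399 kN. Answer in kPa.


A = 4.4 * 1.5 = 6.6 m^2
q = P / A = 399 / 6.6
= 60.4545 kPa

60.4545 kPa


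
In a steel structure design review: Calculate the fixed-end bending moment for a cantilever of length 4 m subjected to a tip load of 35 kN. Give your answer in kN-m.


For a cantilever with a point load at the free end:
M_max = P * L = 35 * 4 = 140 kN-m

140 kN-m


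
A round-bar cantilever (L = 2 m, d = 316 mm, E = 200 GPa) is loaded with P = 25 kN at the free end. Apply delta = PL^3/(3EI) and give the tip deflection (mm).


I = pi * d^4 / 64 = pi * 316^4 / 64 = 489461153.31 mm^4
L = 2000.0 mm, P = 25000.0 N, E = 200000.0 MPa
delta = P * L^3 / (3 * E * I)
= 25000.0 * 2000.0^3 / (3 * 200000.0 * 489461153.31)
= 0.681 mm

0.681 mm


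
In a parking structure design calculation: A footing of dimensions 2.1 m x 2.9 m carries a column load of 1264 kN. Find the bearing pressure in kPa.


A = 2.1 * 2.9 = 6.09 m^2
q = P / A = 1264 / 6.09
= 207.5534 kPa

207.5534 kPa


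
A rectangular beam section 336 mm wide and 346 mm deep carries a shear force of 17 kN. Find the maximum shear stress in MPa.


A = b * h = 336 * 346 = 116256 mm^2
V = 17 kN = 17000.0 N
tau_max = 1.5 * V / A = 1.5 * 17000.0 / 116256
= 0.2193 MPa

0.2193 MPa


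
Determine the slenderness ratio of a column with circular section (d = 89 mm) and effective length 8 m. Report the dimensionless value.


Radius of gyration r = d / 4 = 89 / 4 = 22.25 mm
L_eff = 8000.0 mm
Slenderness ratio = L / r = 8000.0 / 22.25 = 359.55 (dimensionless)

359.55 (dimensionless)


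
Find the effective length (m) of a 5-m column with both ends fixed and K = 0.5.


L_eff = K * L
= 0.5 * 5
= 2.5 m

2.5 m


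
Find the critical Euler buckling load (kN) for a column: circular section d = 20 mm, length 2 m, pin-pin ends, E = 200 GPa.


I = pi * d^4 / 64 = 7853.98 mm^4
L = 2000.0 mm
P_cr = pi^2 * E * I / L^2
= 9.8696 * 200000.0 * 7853.98 / 2000.0^2
= 3875.78 N = 3.8758 kN

3.8758 kN


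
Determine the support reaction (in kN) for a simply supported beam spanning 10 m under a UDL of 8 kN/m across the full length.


Total load = w * L = 8 * 10 = 80 kN
By symmetry, each reaction R = total / 2 = 80 / 2 = 40.0 kN

40.0 kN


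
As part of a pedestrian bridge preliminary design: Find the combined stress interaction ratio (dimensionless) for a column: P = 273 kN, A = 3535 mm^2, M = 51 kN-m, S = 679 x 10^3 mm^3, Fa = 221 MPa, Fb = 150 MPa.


f_a = P / A = 273000.0 / 3535 = 77.2277 MPa
f_b = M / S = 51000000.0 / 679000.0 = 75.1105 MPa
Ratio = f_a / Fa + f_b / Fb
= 77.2277 / 221 + 75.1105 / 150
= 0.8502 (dimensionless)

0.8502 (dimensionless)


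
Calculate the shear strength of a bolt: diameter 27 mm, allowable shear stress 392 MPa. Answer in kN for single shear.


A = pi * d^2 / 4 = pi * 27^2 / 4 = 572.5553 mm^2
V = f_v * A / 1000 = 392 * 572.5553 / 1000
= 224.4417 kN

224.4417 kN


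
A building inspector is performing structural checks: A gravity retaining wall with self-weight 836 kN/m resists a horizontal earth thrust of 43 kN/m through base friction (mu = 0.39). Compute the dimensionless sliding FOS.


Resisting force = mu * W = 0.39 * 836 = 326.04 kN/m
FOS = Resisting / Driving = 326.04 / 43
= 7.5823 (dimensionless)

7.5823 (dimensionless)


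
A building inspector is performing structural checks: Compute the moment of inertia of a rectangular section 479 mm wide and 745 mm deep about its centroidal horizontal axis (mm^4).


I = b * h^3 / 12
= 479 * 745^3 / 12
= 479 * 413493625 / 12
= 16505287197.92 mm^4

16505287197.92 mm^4


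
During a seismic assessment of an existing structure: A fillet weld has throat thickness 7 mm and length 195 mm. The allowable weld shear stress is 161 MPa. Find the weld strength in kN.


Strength = throat * length * allowable stress
= 7 * 195 * 161 N
= 219765 N
= 219.76 kN

219.76 kN


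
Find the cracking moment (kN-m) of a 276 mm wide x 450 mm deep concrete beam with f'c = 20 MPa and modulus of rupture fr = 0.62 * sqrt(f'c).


fr = 0.62 * sqrt(20) = 0.62 * 4.4721 = 2.7727 MPa
I = 276 * 450^3 / 12 = 2095875000.0 mm^4
y_t = 225.0 mm
M_cr = fr * I / y_t = 2.7727 * 2095875000.0 / 225.0 N-mm
= 25.8279 kN-m

25.8279 kN-m


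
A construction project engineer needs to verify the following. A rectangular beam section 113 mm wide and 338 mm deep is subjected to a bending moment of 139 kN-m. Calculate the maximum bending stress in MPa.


I = b * h^3 / 12 = 113 * 338^3 / 12 = 363619611.33 mm^4
y = h / 2 = 338 / 2 = 169.0 mm
M = 139 kN-m = 139000000.0 N-mm
sigma = M * y / I = 139000000.0 * 169.0 / 363619611.33
= 64.6 MPa

64.6 MPa


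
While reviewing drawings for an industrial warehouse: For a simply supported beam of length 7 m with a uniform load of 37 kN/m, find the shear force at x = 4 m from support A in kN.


R_A = w * L / 2 = 37 * 7 / 2 = 129.5 kN
V(x) = R_A - w * x = 129.5 - 37 * 4
= -18.5 kN

-18.5 kN


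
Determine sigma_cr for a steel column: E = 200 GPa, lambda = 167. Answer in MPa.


sigma_cr = pi^2 * E / lambda^2
= 9.8696 * 200000.0 / 167^2
= 9.8696 * 200000.0 / 27889
= 70.7778 MPa

70.7778 MPa


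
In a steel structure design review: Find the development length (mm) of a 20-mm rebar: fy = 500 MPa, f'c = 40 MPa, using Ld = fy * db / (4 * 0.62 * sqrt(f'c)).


Ld = (fy * db) / (4 * 0.62 * sqrt(f'c))
= (500 * 20) / (4 * 0.62 * sqrt(40))
= 10000 / 15.6849
= 637.56 mm

637.56 mm


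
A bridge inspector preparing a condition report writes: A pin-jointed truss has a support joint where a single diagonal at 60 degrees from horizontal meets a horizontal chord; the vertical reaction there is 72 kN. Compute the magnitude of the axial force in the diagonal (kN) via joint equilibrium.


At the joint, only the diagonal has a vertical component, so vertical equilibrium gives:
F * sin(60) = 72
F = 72 / sin(60)
= 72 / 0.866025
= 83.14 kN

83.14 kN


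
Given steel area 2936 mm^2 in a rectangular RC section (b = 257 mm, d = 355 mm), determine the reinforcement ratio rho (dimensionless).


rho = As / (b * d)
= 2936 / (257 * 355)
= 2936 / 91235
= 0.032181 (dimensionless)

0.032181 (dimensionless)


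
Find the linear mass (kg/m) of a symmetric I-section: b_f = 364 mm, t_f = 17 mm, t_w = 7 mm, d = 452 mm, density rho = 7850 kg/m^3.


A_flanges = 2 * 364 * 17 = 12376 mm^2
A_web = (452 - 2 * 17) * 7 = 2926 mm^2
A_total = 12376 + 2926 = 15302 mm^2 = 0.015302 m^2
Weight = rho * A = 7850 * 0.015302 = 120.1207 kg/m

120.1207 kg/m


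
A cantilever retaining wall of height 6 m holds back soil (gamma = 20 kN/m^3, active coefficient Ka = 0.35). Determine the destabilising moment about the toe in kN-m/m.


Pa = 0.5 * Ka * gamma * H^2
= 0.5 * 0.35 * 20 * 6^2
= 126.0 kN/m
Arm = H / 3 = 6 / 3 = 2.0 m
Mo = Pa * arm = Pa * H / 3 = 126.0 * 6 / 3 = 252.0 kN-m/m

252.0 kN-m/m


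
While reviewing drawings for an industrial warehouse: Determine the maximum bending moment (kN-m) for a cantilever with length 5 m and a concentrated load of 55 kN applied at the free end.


For a cantilever with a point load at the free end:
M_max = P * L = 55 * 5 = 275 kN-m

275 kN-m


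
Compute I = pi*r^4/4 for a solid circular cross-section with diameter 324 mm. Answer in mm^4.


r = d / 2 = 324 / 2 = 162.0 mm
I = pi * r^4 / 4 = pi * 162.0^4 / 4
= 540941049.82 mm^4

540941049.82 mm^4


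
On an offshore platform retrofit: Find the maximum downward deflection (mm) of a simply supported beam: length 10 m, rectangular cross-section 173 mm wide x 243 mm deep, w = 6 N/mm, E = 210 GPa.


I = 173 * 243^3 / 12 = 206863409.25 mm^4
L = 10000.0 mm, w = 6 N/mm, E = 210000.0 MPa
delta = 5 * w * L^4 / (384 * E * I)
= 5 * 6 * 10000.0^4 / (384 * 210000.0 * 206863409.25)
= 17.984 mm

17.984 mm


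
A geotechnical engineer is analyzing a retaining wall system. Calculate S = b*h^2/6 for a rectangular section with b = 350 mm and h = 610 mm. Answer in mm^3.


S = b * h^2 / 6
= 350 * 610^2 / 6
= 350 * 372100 / 6
= 21705833.33 mm^3

21705833.33 mm^3


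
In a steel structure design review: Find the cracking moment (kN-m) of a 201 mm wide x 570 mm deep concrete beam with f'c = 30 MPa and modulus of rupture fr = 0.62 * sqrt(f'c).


fr = 0.62 * sqrt(30) = 0.62 * 5.4772 = 3.3959 MPa
I = 201 * 570^3 / 12 = 3101982750.0 mm^4
y_t = 285.0 mm
M_cr = fr * I / y_t = 3.3959 * 3101982750.0 / 285.0 N-mm
= 36.9613 kN-m

36.9613 kN-m


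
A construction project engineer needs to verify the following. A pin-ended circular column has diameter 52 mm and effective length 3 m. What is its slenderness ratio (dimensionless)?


Radius of gyration r = d / 4 = 52 / 4 = 13.0 mm
L_eff = 3000.0 mm
Slenderness ratio = L / r = 3000.0 / 13.0 = 230.77 (dimensionless)

230.77 (dimensionless)


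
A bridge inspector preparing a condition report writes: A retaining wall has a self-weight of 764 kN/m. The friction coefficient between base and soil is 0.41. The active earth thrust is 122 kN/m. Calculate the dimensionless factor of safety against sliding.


Resisting force = mu * W = 0.41 * 764 = 313.24 kN/m
FOS = Resisting / Driving = 313.24 / 122
= 2.5675 (dimensionless)

2.5675 (dimensionless)


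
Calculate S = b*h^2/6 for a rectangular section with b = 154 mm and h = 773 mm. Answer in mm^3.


S = b * h^2 / 6
= 154 * 773^2 / 6
= 154 * 597529 / 6
= 15336577.67 mm^3

15336577.67 mm^3


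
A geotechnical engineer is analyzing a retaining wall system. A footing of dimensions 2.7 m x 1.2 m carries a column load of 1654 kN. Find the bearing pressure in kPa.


A = 2.7 * 1.2 = 3.24 m^2
q = P / A = 1654 / 3.24
= 510.4938 kPa

510.4938 kPa


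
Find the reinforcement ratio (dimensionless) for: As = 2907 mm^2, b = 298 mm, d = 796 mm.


rho = As / (b * d)
= 2907 / (298 * 796)
= 2907 / 237208
= 0.012255 (dimensionless)

0.012255 (dimensionless)


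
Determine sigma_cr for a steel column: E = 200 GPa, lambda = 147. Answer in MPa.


sigma_cr = pi^2 * E / lambda^2
= 9.8696 * 200000.0 / 147^2
= 9.8696 * 200000.0 / 21609
= 91.3472 MPa

91.3472 MPa


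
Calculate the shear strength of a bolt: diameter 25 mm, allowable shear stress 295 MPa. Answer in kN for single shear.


A = pi * d^2 / 4 = pi * 25^2 / 4 = 490.8739 mm^2
V = f_v * A / 1000 = 295 * 490.8739 / 1000
= 144.8078 kN

144.8078 kN


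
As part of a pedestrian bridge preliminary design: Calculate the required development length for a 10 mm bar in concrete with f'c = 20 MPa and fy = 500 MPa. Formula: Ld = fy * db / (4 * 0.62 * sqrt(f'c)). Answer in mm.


Ld = (fy * db) / (4 * 0.62 * sqrt(f'c))
= (500 * 10) / (4 * 0.62 * sqrt(20))
= 5000 / 11.0909
= 450.82 mm

450.82 mm


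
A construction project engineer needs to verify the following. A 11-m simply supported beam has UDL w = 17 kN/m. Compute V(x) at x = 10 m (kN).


R_A = w * L / 2 = 17 * 11 / 2 = 93.5 kN
V(x) = R_A - w * x = 93.5 - 17 * 10
= -76.5 kN

-76.5 kN


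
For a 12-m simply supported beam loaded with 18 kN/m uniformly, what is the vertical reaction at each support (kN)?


Total load = w * L = 18 * 12 = 216 kN
By symmetry, each reaction R = total / 2 = 216 / 2 = 108.0 kN

108.0 kN


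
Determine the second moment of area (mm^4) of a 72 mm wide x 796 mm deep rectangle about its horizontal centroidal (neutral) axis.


I = b * h^3 / 12
= 72 * 796^3 / 12
= 72 * 504358336 / 12
= 3026150016.0 mm^4

3026150016.0 mm^4


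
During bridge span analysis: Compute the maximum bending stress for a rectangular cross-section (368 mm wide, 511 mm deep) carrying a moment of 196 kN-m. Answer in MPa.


I = b * h^3 / 12 = 368 * 511^3 / 12 = 4091940150.67 mm^4
y = h / 2 = 511 / 2 = 255.5 mm
M = 196 kN-m = 196000000.0 N-mm
sigma = M * y / I = 196000000.0 * 255.5 / 4091940150.67
= 12.24 MPa

12.24 MPa


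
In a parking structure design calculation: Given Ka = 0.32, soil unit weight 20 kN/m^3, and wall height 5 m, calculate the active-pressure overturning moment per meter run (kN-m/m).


Pa = 0.5 * Ka * gamma * H^2
= 0.5 * 0.32 * 20 * 5^2
= 80.0 kN/m
Arm = H / 3 = 5 / 3 = 1.6667 m
Mo = Pa * arm = Pa * H / 3 = 80.0 * 5 / 3 = 133.3333 kN-m/m

133.3333 kN-m/m


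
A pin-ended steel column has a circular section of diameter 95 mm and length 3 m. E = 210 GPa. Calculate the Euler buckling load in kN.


I = pi * d^4 / 64 = 3998198.21 mm^4
L = 3000.0 mm
P_cr = pi^2 * E * I / L^2
= 9.8696 * 210000.0 * 3998198.21 / 3000.0^2
= 920748.14 N = 920.7481 kN

920.7481 kN


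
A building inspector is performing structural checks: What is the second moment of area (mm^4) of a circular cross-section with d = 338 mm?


r = d / 2 = 338 / 2 = 169.0 mm
I = pi * r^4 / 4 = pi * 169.0^4 / 4
= 640673410.1 mm^4

640673410.1 mm^4


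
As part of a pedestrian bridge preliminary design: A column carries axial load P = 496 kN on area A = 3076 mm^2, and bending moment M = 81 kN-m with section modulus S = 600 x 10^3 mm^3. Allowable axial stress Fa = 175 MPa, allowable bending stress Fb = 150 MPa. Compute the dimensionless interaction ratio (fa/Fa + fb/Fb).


f_a = P / A = 496000.0 / 3076 = 161.2484 MPa
f_b = M / S = 81000000.0 / 600000.0 = 135.0 MPa
Ratio = f_a / Fa + f_b / Fb
= 161.2484 / 175 + 135.0 / 150
= 1.8214 (dimensionless)

1.8214 (dimensionless)


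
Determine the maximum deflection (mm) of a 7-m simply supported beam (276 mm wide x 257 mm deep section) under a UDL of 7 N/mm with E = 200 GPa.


I = 276 * 257^3 / 12 = 390415639.0 mm^4
L = 7000.0 mm, w = 7 N/mm, E = 200000.0 MPa
delta = 5 * w * L^4 / (384 * E * I)
= 5 * 7 * 7000.0^4 / (384 * 200000.0 * 390415639.0)
= 2.8027 mm

2.8027 mm


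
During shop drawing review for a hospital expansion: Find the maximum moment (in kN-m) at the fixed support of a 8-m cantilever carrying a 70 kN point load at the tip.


For a cantilever with a point load at the free end:
M_max = P * L = 70 * 8 = 560 kN-m

560 kN-m


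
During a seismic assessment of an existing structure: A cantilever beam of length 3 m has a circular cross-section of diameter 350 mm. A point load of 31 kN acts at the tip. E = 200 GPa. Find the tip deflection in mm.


I = pi * d^4 / 64 = pi * 350^4 / 64 = 736617574.34 mm^4
L = 3000.0 mm, P = 31000.0 N, E = 200000.0 MPa
delta = P * L^3 / (3 * E * I)
= 31000.0 * 3000.0^3 / (3 * 200000.0 * 736617574.34)
= 1.8938 mm

1.8938 mm


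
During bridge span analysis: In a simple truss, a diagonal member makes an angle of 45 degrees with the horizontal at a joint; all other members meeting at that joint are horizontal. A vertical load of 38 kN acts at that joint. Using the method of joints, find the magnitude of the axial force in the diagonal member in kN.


At the joint, only the diagonal has a vertical component, so vertical equilibrium gives:
F * sin(45) = 38
F = 38 / sin(45)
= 38 / 0.707107
= 53.74 kN

53.74 kN


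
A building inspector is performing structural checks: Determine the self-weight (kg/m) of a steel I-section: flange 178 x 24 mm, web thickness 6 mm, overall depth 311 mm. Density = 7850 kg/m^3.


A_flanges = 2 * 178 * 24 = 8544 mm^2
A_web = (311 - 2 * 24) * 6 = 1578 mm^2
A_total = 8544 + 1578 = 10122 mm^2 = 0.010122 m^2
Weight = rho * A = 7850 * 0.010122 = 79.4577 kg/m

79.4577 kg/m


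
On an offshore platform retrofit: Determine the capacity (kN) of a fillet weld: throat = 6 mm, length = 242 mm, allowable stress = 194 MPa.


Strength = throat * length * allowable stress
= 6 * 242 * 194 N
= 281688 N
= 281.69 kN

281.69 kN


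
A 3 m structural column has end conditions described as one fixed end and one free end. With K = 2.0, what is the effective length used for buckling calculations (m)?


L_eff = K * L
= 2.0 * 3
= 6.0 m

6.0 m


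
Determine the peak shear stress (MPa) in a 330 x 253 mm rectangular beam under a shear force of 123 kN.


A = b * h = 330 * 253 = 83490 mm^2
V = 123 kN = 123000.0 N
tau_max = 1.5 * V / A = 1.5 * 123000.0 / 83490
= 2.2098 MPa

2.2098 MPa


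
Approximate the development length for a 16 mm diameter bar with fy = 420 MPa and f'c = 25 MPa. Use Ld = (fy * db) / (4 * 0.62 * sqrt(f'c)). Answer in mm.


Ld = (fy * db) / (4 * 0.62 * sqrt(f'c))
= (420 * 16) / (4 * 0.62 * sqrt(25))
= 6720 / 12.4
= 541.94 mm

541.94 mm


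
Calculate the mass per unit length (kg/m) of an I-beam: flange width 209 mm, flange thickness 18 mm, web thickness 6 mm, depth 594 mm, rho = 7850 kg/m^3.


A_flanges = 2 * 209 * 18 = 7524 mm^2
A_web = (594 - 2 * 18) * 6 = 3348 mm^2
A_total = 7524 + 3348 = 10872 mm^2 = 0.010872 m^2
Weight = rho * A = 7850 * 0.010872 = 85.3452 kg/m

85.3452 kg/m


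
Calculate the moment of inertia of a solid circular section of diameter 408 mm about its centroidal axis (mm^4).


r = d / 2 = 408 / 2 = 204.0 mm
I = pi * r^4 / 4 = pi * 204.0^4 / 4
= 1360224368.75 mm^4

1360224368.75 mm^4


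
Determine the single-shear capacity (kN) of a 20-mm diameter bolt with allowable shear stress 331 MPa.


A = pi * d^2 / 4 = pi * 20^2 / 4 = 314.1593 mm^2
V = f_v * A / 1000 = 331 * 314.1593 / 1000
= 103.9867 kN

103.9867 kN


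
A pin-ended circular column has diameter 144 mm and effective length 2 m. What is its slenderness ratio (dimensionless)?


Radius of gyration r = d / 4 = 144 / 4 = 36.0 mm
L_eff = 2000.0 mm
Slenderness ratio = L / r = 2000.0 / 36.0 = 55.56 (dimensionless)

55.56 (dimensionless)


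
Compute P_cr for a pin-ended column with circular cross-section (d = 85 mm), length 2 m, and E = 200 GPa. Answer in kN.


I = pi * d^4 / 64 = 2562392.19 mm^4
L = 2000.0 mm
P_cr = pi^2 * E * I / L^2
= 9.8696 * 200000.0 * 2562392.19 / 2000.0^2
= 1264489.86 N = 1264.4899 kN

1264.4899 kN


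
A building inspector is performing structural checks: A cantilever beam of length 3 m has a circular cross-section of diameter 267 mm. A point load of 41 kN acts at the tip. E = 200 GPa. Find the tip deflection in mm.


I = pi * d^4 / 64 = pi * 267^4 / 64 = 249468056.8 mm^4
L = 3000.0 mm, P = 41000.0 N, E = 200000.0 MPa
delta = P * L^3 / (3 * E * I)
= 41000.0 * 3000.0^3 / (3 * 200000.0 * 249468056.8)
= 7.3957 mm

7.3957 mm


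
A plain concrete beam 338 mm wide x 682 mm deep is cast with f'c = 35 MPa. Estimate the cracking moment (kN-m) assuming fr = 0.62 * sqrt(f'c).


fr = 0.62 * sqrt(35) = 0.62 * 5.9161 = 3.668 MPa
I = 338 * 682^3 / 12 = 8934876998.67 mm^4
y_t = 341.0 mm
M_cr = fr * I / y_t = 3.668 * 8934876998.67 / 341.0 N-mm
= 96.1081 kN-m

96.1081 kN-m


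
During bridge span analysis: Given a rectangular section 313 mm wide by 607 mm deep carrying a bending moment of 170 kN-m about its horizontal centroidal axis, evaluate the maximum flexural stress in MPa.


I = b * h^3 / 12 = 313 * 607^3 / 12 = 5833499496.58 mm^4
y = h / 2 = 607 / 2 = 303.5 mm
M = 170 kN-m = 170000000.0 N-mm
sigma = M * y / I = 170000000.0 * 303.5 / 5833499496.58
= 8.84 MPa

8.84 MPa


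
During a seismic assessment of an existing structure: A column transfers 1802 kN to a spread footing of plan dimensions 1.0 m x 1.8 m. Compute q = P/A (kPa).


A = 1.0 * 1.8 = 1.8 m^2
q = P / A = 1802 / 1.8
= 1001.1111 kPa

1001.1111 kPa


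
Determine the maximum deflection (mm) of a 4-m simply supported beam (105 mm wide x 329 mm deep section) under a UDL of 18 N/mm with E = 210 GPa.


I = 105 * 329^3 / 12 = 311598778.75 mm^4
L = 4000.0 mm, w = 18 N/mm, E = 210000.0 MPa
delta = 5 * w * L^4 / (384 * E * I)
= 5 * 18 * 4000.0^4 / (384 * 210000.0 * 311598778.75)
= 0.9169 mm

0.9169 mm


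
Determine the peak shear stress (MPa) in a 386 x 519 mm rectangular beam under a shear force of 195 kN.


A = b * h = 386 * 519 = 200334 mm^2
V = 195 kN = 195000.0 N
tau_max = 1.5 * V / A = 1.5 * 195000.0 / 200334
= 1.4601 MPa

1.4601 MPa


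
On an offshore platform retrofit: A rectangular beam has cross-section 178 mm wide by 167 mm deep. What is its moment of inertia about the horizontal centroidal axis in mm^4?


I = b * h^3 / 12
= 178 * 167^3 / 12
= 178 * 4657463 / 12
= 69085701.17 mm^4

69085701.17 mm^4


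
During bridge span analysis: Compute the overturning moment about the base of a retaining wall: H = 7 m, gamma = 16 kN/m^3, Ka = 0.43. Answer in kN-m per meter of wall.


Pa = 0.5 * Ka * gamma * H^2
= 0.5 * 0.43 * 16 * 7^2
= 168.56 kN/m
Arm = H / 3 = 7 / 3 = 2.3333 m
Mo = Pa * arm = Pa * H / 3 = 168.56 * 7 / 3 = 393.3067 kN-m/m

393.3067 kN-m/m


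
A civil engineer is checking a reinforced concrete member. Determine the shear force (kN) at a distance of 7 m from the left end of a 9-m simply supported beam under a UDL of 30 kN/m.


R_A = w * L / 2 = 30 * 9 / 2 = 135.0 kN
V(x) = R_A - w * x = 135.0 - 30 * 7
= -75.0 kN

-75.0 kN


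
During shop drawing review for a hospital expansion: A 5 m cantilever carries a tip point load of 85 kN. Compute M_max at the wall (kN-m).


For a cantilever with a point load at the free end:
M_max = P * L = 85 * 5 = 425 kN-m

425 kN-m


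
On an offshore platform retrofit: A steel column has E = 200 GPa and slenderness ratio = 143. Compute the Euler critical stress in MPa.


sigma_cr = pi^2 * E / lambda^2
= 9.8696 * 200000.0 / 143^2
= 9.8696 * 200000.0 / 20449
= 96.529 MPa

96.529 MPa


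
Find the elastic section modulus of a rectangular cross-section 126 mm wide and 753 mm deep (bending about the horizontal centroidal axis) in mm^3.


S = b * h^2 / 6
= 126 * 753^2 / 6
= 126 * 567009 / 6
= 11907189.0 mm^3

11907189.0 mm^3


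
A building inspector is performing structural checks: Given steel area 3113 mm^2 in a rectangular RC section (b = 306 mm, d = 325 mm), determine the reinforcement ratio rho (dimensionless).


rho = As / (b * d)
= 3113 / (306 * 325)
= 3113 / 99450
= 0.031302 (dimensionless)

0.031302 (dimensionless)


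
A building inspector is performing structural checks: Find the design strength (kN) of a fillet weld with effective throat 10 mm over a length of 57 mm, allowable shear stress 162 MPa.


Strength = throat * length * allowable stress
= 10 * 57 * 162 N
= 92340 N
= 92.34 kN

92.34 kN


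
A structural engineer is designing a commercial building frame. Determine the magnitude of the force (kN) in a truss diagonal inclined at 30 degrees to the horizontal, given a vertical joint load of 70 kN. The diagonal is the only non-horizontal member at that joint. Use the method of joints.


At the joint, only the diagonal has a vertical component, so vertical equilibrium gives:
F * sin(30) = 70
F = 70 / sin(30)
= 70 / 0.5
= 140.0 kN

140.0 kN


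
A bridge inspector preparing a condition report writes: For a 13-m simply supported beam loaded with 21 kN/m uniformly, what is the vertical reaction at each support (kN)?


Total load = w * L = 21 * 13 = 273 kN
By symmetry, each reaction R = total / 2 = 273 / 2 = 136.5 kN

136.5 kN


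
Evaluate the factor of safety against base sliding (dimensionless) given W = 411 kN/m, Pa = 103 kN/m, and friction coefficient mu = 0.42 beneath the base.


Resisting force = mu * W = 0.42 * 411 = 172.62 kN/m
FOS = Resisting / Driving = 172.62 / 103
= 1.6759 (dimensionless)

1.6759 (dimensionless)


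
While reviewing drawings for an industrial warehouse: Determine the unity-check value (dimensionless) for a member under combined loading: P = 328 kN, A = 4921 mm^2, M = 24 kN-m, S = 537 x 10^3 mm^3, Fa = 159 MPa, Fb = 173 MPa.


f_a = P / A = 328000.0 / 4921 = 66.6531 MPa
f_b = M / S = 24000000.0 / 537000.0 = 44.6927 MPa
Ratio = f_a / Fa + f_b / Fb
= 66.6531 / 159 + 44.6927 / 173
= 0.6775 (dimensionless)

0.6775 (dimensionless)


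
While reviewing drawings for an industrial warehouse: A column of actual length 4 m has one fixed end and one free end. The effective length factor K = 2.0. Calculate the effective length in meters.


L_eff = K * L
= 2.0 * 4
= 8.0 m

8.0 m


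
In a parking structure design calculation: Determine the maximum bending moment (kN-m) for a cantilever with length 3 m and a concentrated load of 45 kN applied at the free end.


For a cantilever with a point load at the free end:
M_max = P * L = 45 * 3 = 135 kN-m

135 kN-m


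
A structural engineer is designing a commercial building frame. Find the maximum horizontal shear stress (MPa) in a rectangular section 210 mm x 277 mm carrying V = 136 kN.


A = b * h = 210 * 277 = 58170 mm^2
V = 136 kN = 136000.0 N
tau_max = 1.5 * V / A = 1.5 * 136000.0 / 58170
= 3.507 MPa

3.507 MPa


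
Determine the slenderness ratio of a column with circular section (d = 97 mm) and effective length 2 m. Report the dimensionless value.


Radius of gyration r = d / 4 = 97 / 4 = 24.25 mm
L_eff = 2000.0 mm
Slenderness ratio = L / r = 2000.0 / 24.25 = 82.47 (dimensionless)

82.47 (dimensionless)


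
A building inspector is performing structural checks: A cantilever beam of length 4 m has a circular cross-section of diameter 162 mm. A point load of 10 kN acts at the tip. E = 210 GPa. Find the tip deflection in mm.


I = pi * d^4 / 64 = pi * 162^4 / 64 = 33808815.61 mm^4
L = 4000.0 mm, P = 10000.0 N, E = 210000.0 MPa
delta = P * L^3 / (3 * E * I)
= 10000.0 * 4000.0^3 / (3 * 210000.0 * 33808815.61)
= 30.0476 mm

30.0476 mm


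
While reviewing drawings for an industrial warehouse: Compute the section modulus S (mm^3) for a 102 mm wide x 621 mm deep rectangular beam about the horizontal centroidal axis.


S = b * h^2 / 6
= 102 * 621^2 / 6
= 102 * 385641 / 6
= 6555897.0 mm^3

6555897.0 mm^3


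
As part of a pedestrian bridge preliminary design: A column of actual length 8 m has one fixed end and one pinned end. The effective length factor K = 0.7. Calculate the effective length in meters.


L_eff = K * L
= 0.7 * 8
= 5.6 m

5.6 m


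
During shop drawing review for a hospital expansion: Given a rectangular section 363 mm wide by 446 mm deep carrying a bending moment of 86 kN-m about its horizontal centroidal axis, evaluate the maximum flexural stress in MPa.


I = b * h^3 / 12 = 363 * 446^3 / 12 = 2683675214.0 mm^4
y = h / 2 = 446 / 2 = 223.0 mm
M = 86 kN-m = 86000000.0 N-mm
sigma = M * y / I = 86000000.0 * 223.0 / 2683675214.0
= 7.15 MPa

7.15 MPa


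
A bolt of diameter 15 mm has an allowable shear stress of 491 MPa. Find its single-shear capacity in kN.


A = pi * d^2 / 4 = pi * 15^2 / 4 = 176.7146 mm^2
V = f_v * A / 1000 = 491 * 176.7146 / 1000
= 86.7669 kN

86.7669 kN


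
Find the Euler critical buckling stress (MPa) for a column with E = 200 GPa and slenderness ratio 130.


sigma_cr = pi^2 * E / lambda^2
= 9.8696 * 200000.0 / 130^2
= 9.8696 * 200000.0 / 16900
= 116.8001 MPa

116.8001 MPa


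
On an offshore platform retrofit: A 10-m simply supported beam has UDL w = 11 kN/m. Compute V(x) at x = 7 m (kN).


R_A = w * L / 2 = 11 * 10 / 2 = 55.0 kN
V(x) = R_A - w * x = 55.0 - 11 * 7
= -22.0 kN

-22.0 kN


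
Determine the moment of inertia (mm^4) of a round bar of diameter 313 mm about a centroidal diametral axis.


r = d / 2 = 313 / 2 = 156.5 mm
I = pi * r^4 / 4 = pi * 156.5^4 / 4
= 471137039.8 mm^4

471137039.8 mm^4


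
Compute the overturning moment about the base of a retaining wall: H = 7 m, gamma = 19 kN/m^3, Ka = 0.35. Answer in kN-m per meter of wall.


Pa = 0.5 * Ka * gamma * H^2
= 0.5 * 0.35 * 19 * 7^2
= 162.925 kN/m
Arm = H / 3 = 7 / 3 = 2.3333 m
Mo = Pa * arm = Pa * H / 3 = 162.925 * 7 / 3 = 380.1583 kN-m/m

380.1583 kN-m/m


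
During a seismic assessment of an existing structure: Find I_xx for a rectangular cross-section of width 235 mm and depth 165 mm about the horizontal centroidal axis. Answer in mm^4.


I = b * h^3 / 12
= 235 * 165^3 / 12
= 235 * 4492125 / 12
= 87970781.25 mm^4

87970781.25 mm^4


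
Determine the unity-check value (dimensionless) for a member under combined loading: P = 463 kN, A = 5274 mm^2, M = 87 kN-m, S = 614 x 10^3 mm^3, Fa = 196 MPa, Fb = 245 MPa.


f_a = P / A = 463000.0 / 5274 = 87.7892 MPa
f_b = M / S = 87000000.0 / 614000.0 = 141.6938 MPa
Ratio = f_a / Fa + f_b / Fb
= 87.7892 / 196 + 141.6938 / 245
= 1.0262 (dimensionless)

1.0262 (dimensionless)


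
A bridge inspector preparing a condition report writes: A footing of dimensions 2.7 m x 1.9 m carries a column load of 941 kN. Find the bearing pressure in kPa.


A = 2.7 * 1.9 = 5.13 m^2
q = P / A = 941 / 5.13
= 183.4308 kPa

183.4308 kPa


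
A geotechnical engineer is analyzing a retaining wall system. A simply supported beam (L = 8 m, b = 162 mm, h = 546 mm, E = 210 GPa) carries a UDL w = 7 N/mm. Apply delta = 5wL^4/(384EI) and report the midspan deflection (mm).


I = 162 * 546^3 / 12 = 2197413036.0 mm^4
L = 8000.0 mm, w = 7 N/mm, E = 210000.0 MPa
delta = 5 * w * L^4 / (384 * E * I)
= 5 * 7 * 8000.0^4 / (384 * 210000.0 * 2197413036.0)
= 0.809 mm

0.809 mm


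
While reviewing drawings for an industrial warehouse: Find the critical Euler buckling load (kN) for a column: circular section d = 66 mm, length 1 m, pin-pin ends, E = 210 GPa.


I = pi * d^4 / 64 = 931420.18 mm^4
L = 1000.0 mm
P_cr = pi^2 * E * I / L^2
= 9.8696 * 210000.0 * 931420.18 / 1000.0^2
= 1930477.22 N = 1930.4772 kN

1930.4772 kN


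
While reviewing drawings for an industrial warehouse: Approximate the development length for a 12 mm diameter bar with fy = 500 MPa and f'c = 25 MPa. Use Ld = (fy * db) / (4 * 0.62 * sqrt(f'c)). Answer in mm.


Ld = (fy * db) / (4 * 0.62 * sqrt(f'c))
= (500 * 12) / (4 * 0.62 * sqrt(25))
= 6000 / 12.4
= 483.87 mm

483.87 mm


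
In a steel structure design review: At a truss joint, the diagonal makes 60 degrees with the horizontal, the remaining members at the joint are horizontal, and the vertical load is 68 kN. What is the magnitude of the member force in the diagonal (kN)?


At the joint, only the diagonal has a vertical component, so vertical equilibrium gives:
F * sin(60) = 68
F = 68 / sin(60)
= 68 / 0.866025
= 78.52 kN

78.52 kN


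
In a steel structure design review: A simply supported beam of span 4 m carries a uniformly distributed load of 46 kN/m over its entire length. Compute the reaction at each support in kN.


Total load = w * L = 46 * 4 = 184 kN
By symmetry, each reaction R = total / 2 = 184 / 2 = 92.0 kN

92.0 kN


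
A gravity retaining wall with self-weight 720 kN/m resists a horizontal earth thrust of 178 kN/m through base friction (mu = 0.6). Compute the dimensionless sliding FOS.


Resisting force = mu * W = 0.6 * 720 = 432.0 kN/m
FOS = Resisting / Driving = 432.0 / 178
= 2.427 (dimensionless)

2.427 (dimensionless)


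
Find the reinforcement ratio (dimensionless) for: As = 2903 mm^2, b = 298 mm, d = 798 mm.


rho = As / (b * d)
= 2903 / (298 * 798)
= 2903 / 237804
= 0.012208 (dimensionless)

0.012208 (dimensionless)


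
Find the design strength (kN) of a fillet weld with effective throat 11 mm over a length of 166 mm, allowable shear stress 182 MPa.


Strength = throat * length * allowable stress
= 11 * 166 * 182 N
= 332332 N
= 332.33 kN

332.33 kN


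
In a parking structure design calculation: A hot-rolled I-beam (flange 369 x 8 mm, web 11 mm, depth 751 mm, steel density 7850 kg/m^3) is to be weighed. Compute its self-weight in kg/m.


A_flanges = 2 * 369 * 8 = 5904 mm^2
A_web = (751 - 2 * 8) * 11 = 8085 mm^2
A_total = 5904 + 8085 = 13989 mm^2 = 0.013989 m^2
Weight = rho * A = 7850 * 0.013989 = 109.8136 kg/m

109.8136 kg/m


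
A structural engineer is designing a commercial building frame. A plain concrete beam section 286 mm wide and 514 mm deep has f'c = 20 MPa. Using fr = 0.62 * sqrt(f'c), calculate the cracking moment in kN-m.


fr = 0.62 * sqrt(20) = 0.62 * 4.4721 = 2.7727 MPa
I = 286 * 514^3 / 12 = 3236489065.33 mm^4
y_t = 257.0 mm
M_cr = fr * I / y_t = 2.7727 * 3236489065.33 / 257.0 N-mm
= 34.9179 kN-m

34.9179 kN-m


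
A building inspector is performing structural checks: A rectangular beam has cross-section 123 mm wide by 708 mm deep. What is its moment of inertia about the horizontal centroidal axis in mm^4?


I = b * h^3 / 12
= 123 * 708^3 / 12
= 123 * 354894912 / 12
= 3637672848.0 mm^4

3637672848.0 mm^4


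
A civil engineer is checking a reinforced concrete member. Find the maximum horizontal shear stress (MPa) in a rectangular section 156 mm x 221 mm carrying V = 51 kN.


A = b * h = 156 * 221 = 34476 mm^2
V = 51 kN = 51000.0 N
tau_max = 1.5 * V / A = 1.5 * 51000.0 / 34476
= 2.2189 MPa

2.2189 MPa


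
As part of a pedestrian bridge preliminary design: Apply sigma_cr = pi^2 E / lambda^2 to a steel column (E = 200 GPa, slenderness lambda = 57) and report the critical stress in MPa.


sigma_cr = pi^2 * E / lambda^2
= 9.8696 * 200000.0 / 57^2
= 9.8696 * 200000.0 / 3249
= 607.5472 MPa

607.5472 MPa
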